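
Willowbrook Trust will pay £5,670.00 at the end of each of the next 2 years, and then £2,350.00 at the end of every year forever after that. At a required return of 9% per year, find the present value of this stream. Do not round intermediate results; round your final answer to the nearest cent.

£31951.36

PV of 2-year annuity: £5,670.00 × [1 − (1+0.09)^−2] / 0.09 = 9974.16042
Perpetuity value at year 2: £2,350.00 / 0.09 = 26111.11111
PV of perpetuity: 26111.11111 / (1+0.09)^2 = 21977.19982
Total PV = 9974.16042 + 21977.19982 = 31951.36025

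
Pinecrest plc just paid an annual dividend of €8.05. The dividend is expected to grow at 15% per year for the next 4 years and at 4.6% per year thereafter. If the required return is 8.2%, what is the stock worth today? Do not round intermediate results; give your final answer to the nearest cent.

€336.06

D_1 = 9.25750
D_2 = 10.64612
D_3 = 12.24304
D_4 = 14.07950
Terminal value at year 4: TV = D_4×(1+g_2)/(r−g_2) = 14.72716/0.036 = 409.08770
P_0 = D_1/(1+r)^1 + D_2/(1+r)^2 + D_3/(1+r)^3 + D_4/(1+r)^4 + TV/(1+r)^4
    = 8.55591 + 9.09362 + 9.66513 + 10.27255 + 298.47460 = 336.06182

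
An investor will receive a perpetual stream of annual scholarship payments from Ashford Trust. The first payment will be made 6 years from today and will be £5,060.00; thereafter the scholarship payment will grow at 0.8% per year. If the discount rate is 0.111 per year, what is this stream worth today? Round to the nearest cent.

Value at end of year 5: C₁ / (r − g) = £5,060.00 / (0.111 − 0.008) = £49,126.2136
Discount to today: PV = £49,126.2136 / (1 + 0.111)^5 = £49,126.2136 / 1.692662 = £29,023.05

£29023.05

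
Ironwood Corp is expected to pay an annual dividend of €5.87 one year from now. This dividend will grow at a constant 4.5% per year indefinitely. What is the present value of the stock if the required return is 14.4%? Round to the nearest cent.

Growing perpetuity: P = D₁ / (r − g) = €5.8700 / (0.144 − 0.045) = €59.29

€59.29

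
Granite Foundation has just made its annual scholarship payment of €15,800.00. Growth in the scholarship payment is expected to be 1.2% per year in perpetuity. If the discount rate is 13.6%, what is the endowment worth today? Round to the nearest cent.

€128948.39

D₁ = D₀ × (1 + g) = €15,800.00 × 1.012 = €15,989.6000
Growing perpetuity: P = D₁ / (r − g) = €15,989.6000 / (0.136 − 0.012) = €128,948.39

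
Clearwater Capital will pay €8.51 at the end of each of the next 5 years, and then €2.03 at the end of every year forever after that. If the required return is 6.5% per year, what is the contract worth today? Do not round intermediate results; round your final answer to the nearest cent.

€58.16

PV of 5-year annuity: €8.51 × [1 − (1+0.065)^−5] / 0.065 = 35.36483
Perpetuity value at year 5: €2.03 / 0.065 = 31.23077
PV of perpetuity: 31.23077 / (1+0.065)^5 = 22.79474
Total PV = 35.36483 + 22.79474 = 58.15957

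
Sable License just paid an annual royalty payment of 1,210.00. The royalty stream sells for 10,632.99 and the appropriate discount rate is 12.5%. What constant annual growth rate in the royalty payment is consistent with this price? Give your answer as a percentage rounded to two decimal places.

P = D₀(1+g)/(r−g) ⇒ P(r−g) = D₀(1+g) ⇒ g(P+D₀) = P·r − D₀
g = (P·r − D₀)/(P + D₀) = (10,632.99×0.125 − 1,210.00) / (10,632.99 + 1,210.00) = 0.010059

1.01%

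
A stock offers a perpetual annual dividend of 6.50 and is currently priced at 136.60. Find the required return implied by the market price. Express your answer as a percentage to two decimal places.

4.76%

P = C/r ⇒ r = C/P = 6.50/136.60 = 0.047584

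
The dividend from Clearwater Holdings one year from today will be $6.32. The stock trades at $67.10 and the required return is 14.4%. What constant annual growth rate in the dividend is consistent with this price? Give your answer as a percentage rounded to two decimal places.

P = D₁/(r−g) ⇒ g = r − D₁/P = 0.144 − $6.32/$67.10 = 0.049812

4.98%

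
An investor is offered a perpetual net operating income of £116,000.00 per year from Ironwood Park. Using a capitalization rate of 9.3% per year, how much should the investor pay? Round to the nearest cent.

Level perpetuity: PV = C / r = £116,000.00 / 0.093 = £1,247,311.83

£1247311.83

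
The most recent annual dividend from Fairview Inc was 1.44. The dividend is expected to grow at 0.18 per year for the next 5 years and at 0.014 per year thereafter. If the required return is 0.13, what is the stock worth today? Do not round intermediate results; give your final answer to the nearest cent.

D_1 = 1.69920
D_2 = 2.00506
D_3 = 2.36597
D_4 = 2.79184
D_5 = 3.29437
Terminal value at year 5: TV = D_5×(1+g_2)/(r−g_2) = 3.34049/0.116 = 28.79735
P_0 = D_1/(1+r)^1 + D_2/(1+r)^2 + D_3/(1+r)^3 + D_4/(1+r)^4 + D_5/(1+r)^5 + TV/(1+r)^5
    = 1.50372 + 1.57025 + 1.63973 + 1.71229 + 1.78805 + 15.63005 = 23.84409

23.84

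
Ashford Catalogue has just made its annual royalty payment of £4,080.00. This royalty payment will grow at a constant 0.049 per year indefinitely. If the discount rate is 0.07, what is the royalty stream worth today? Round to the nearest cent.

D₁ = D₀ × (1 + g) = £4,080.00 × 1.049 = £4,279.9200
Growing perpetuity: P = D₁ / (r − g) = £4,279.9200 / (0.07 − 0.049) = £203,805.71

£203805.71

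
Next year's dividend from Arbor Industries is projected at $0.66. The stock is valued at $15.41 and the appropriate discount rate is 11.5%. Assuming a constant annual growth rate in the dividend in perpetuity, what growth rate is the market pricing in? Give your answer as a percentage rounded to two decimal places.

P = D₁/(r−g) ⇒ g = r − D₁/P = 0.115 − $0.66/$15.41 = 0.072171

7.22%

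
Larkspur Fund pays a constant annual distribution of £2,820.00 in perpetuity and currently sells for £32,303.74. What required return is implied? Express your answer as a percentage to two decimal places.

8.73%

P = C/r ⇒ r = C/P = £2,820.00/£32,303.74 = 0.087296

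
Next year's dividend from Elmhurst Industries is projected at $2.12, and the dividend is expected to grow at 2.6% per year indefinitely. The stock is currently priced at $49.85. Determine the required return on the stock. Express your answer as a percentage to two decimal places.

6.85%

P = D₁/(r − g) ⇒ r = D₁/P + g = $2.1200/$49.85 + 0.026 = 0.042528 + 0.026 = 0.068528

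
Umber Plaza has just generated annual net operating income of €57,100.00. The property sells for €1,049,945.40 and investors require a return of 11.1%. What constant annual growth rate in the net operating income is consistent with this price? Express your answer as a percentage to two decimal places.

P = D₀(1+g)/(r−g) ⇒ P(r−g) = D₀(1+g) ⇒ g(P+D₀) = P·r − D₀
g = (P·r − D₀)/(P + D₀) = (€1,049,945.40×0.111 − €57,100.00) / (€1,049,945.40 + €57,100.00) = 0.053696

5.37%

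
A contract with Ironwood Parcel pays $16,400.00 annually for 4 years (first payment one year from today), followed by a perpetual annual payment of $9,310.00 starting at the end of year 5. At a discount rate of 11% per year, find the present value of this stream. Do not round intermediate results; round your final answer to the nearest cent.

PV of 4-year annuity: $16,400.00 × [1 − (1+0.11)^−4] / 0.11 = 50880.10931
Perpetuity value at year 4: $9,310.00 / 0.11 = 84636.36364
PV of perpetuity: 84636.36364 / (1+0.11)^4 = 55752.59427
Total PV = 50880.10931 + 55752.59427 = 106632.70358

$106632.70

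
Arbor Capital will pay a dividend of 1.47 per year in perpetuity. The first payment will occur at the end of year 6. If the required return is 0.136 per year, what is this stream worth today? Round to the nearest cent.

5.71

Value at end of year 5: C / r = 1.47 / 0.136 = 10.8088
Discount to today: PV = 10.8088 / (1 + 0.136)^5 = 10.8088 / 1.891872 = 5.71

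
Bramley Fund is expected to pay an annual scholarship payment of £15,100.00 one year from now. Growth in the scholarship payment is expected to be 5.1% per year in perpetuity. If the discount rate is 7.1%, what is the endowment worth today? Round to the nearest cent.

£755000.00

Growing perpetuity: P = D₁ / (r − g) = £15,100.0000 / (0.071 − 0.051) = £755,000.00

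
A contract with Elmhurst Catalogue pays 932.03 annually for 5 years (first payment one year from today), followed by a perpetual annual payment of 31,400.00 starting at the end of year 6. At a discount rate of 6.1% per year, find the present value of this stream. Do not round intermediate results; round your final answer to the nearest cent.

386760.32

PV of 5-year annuity: 932.03 × [1 − (1+0.061)^−5] / 0.061 = 3915.39196
Perpetuity value at year 5: 31,400.00 / 0.061 = 514754.09836
PV of perpetuity: 514754.09836 / (1+0.061)^5 = 382844.92421
Total PV = 3915.39196 + 382844.92421 = 386760.31617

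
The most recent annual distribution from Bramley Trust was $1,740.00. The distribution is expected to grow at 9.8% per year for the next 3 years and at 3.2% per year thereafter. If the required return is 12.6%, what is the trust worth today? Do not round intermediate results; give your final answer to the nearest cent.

D_1 = 1910.52000
D_2 = 2097.75096
D_3 = 2303.33055
Terminal value at year 3: TV = D_3×(1+g_2)/(r−g_2) = 2377.03713/0.094 = 25287.62906
P_0 = D_1/(1+r)^1 + D_2/(1+r)^2 + D_3/(1+r)^3 + TV/(1+r)^3
    = 1696.73179 + 1654.53953 + 1613.39645 + 17713.03337 = 22677.70114

$22677.70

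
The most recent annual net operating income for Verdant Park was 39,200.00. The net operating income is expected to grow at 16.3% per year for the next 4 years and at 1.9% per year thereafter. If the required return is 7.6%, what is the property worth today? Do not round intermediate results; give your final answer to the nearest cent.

D_1 = 45589.60000
D_2 = 53020.70480
D_3 = 61663.07968
D_4 = 71714.16167
Terminal value at year 4: TV = D_4×(1+g_2)/(r−g_2) = 73076.73074/0.057 = 1282047.90776
P_0 = D_1/(1+r)^1 + D_2/(1+r)^2 + D_3/(1+r)^3 + D_4/(1+r)^4 + TV/(1+r)^4
    = 42369.51673 + 45795.30479 + 49498.08501 + 53500.25359 + 956434.35813 = 1147597.51825

1147597.52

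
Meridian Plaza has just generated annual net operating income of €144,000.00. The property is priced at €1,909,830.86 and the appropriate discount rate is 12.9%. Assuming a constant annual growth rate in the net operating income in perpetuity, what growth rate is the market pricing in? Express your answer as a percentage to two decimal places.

4.98%

P = D₀(1+g)/(r−g) ⇒ P(r−g) = D₀(1+g) ⇒ g(P+D₀) = P·r − D₀
g = (P·r − D₀)/(P + D₀) = (€1,909,830.86×0.129 − €144,000.00) / (€1,909,830.86 + €144,000.00) = 0.049843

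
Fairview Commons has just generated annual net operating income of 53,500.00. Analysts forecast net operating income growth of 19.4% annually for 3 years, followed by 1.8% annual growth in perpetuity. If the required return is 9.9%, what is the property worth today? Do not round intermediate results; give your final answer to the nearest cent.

1052138.01

D_1 = 63879.00000
D_2 = 76271.52600
D_3 = 91068.20204
Terminal value at year 3: TV = D_3×(1+g_2)/(r−g_2) = 92707.42968/0.081 = 1144536.16890
P_0 = D_1/(1+r)^1 + D_2/(1+r)^2 + D_3/(1+r)^3 + TV/(1+r)^3
    = 58124.65878 + 63149.08333 + 68607.83030 + 862256.43514 = 1052138.00756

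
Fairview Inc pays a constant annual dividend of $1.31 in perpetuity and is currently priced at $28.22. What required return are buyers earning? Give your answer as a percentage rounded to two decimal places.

P = C/r ⇒ r = C/P = $1.31/$28.22 = 0.046421

4.64%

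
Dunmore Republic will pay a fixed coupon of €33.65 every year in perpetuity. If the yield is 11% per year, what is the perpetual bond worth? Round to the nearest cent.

€305.91

Level perpetuity: PV = C / r = €33.65 / 0.11 = €305.91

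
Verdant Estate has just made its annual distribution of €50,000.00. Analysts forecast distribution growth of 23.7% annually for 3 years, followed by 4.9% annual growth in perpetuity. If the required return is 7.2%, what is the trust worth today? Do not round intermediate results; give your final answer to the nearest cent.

€3704920.78

D_1 = 61850.00000
D_2 = 76508.45000
D_3 = 94640.95265
Terminal value at year 3: TV = D_3×(1+g_2)/(r−g_2) = 99278.35933/0.023 = 4316450.40565
P_0 = D_1/(1+r)^1 + D_2/(1+r)^2 + D_3/(1+r)^3 + TV/(1+r)^3
    = 57695.89552 + 66576.32720 + 76823.61637 + 3503824.93796 = 3704920.77706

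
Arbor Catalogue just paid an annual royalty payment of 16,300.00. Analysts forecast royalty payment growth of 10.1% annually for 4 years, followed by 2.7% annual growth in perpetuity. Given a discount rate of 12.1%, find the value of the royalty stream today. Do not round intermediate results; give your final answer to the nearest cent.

228056.47

D_1 = 17946.30000
D_2 = 19758.87630
D_3 = 21754.52281
D_4 = 23951.72961
Terminal value at year 4: TV = D_4×(1+g_2)/(r−g_2) = 24598.42631/0.094 = 261685.38627
P_0 = D_1/(1+r)^1 + D_2/(1+r)^2 + D_3/(1+r)^3 + D_4/(1+r)^4 + TV/(1+r)^4
    = 16009.18822 + 15723.56488 + 15443.03741 + 15167.51489 + 165713.16798 = 228056.47339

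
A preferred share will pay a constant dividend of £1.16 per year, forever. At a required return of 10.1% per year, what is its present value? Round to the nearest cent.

£11.49

Level perpetuity: PV = C / r = £1.16 / 0.101 = £11.49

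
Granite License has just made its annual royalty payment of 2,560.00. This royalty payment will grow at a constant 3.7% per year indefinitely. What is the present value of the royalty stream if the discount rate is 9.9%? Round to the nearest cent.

D₁ = D₀ × (1 + g) = 2,560.00 × 1.037 = 2,654.7200
Growing perpetuity: P = D₁ / (r − g) = 2,654.7200 / (0.099 − 0.037) = 42,818.06

42818.06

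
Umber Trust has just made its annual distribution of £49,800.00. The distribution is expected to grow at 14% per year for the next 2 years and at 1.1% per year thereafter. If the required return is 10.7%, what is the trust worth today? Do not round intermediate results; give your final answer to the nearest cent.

D_1 = 56772.00000
D_2 = 64720.08000
Terminal value at year 2: TV = D_2×(1+g_2)/(r−g_2) = 65432.00088/0.096 = 681583.34250
P_0 = D_1/(1+r)^1 + D_2/(1+r)^2 + TV/(1+r)^2
    = 51284.55285 + 52813.36065 + 556190.70439 = 660288.61789

£660288.62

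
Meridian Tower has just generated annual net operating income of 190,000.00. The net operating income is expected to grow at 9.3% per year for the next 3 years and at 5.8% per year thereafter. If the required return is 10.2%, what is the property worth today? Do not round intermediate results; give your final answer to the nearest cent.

5018352.56

D_1 = 207670.00000
D_2 = 226983.31000
D_3 = 248092.75783
Terminal value at year 3: TV = D_3×(1+g_2)/(r−g_2) = 262482.13778/0.044 = 5965503.13146
P_0 = D_1/(1+r)^1 + D_2/(1+r)^2 + D_3/(1+r)^3 + TV/(1+r)^3
    = 188448.27586 + 186909.22461 + 185382.74274 + 4457612.31399 = 5018352.55719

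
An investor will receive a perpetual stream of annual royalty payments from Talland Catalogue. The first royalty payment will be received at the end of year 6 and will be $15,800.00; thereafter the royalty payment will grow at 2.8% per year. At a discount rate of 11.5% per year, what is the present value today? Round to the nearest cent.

Value at end of year 5: C₁ / (r − g) = $15,800.00 / (0.115 − 0.028) = $181,609.1954
Discount to today: PV = $181,609.1954 / (1 + 0.115)^5 = $181,609.1954 / 1.723353 = $105,381.29

$105381.29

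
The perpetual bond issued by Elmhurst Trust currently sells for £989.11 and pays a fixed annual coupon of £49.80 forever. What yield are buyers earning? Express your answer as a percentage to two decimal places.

5.03%

P = C/r ⇒ r = C/P = £49.80/£989.11 = 0.050348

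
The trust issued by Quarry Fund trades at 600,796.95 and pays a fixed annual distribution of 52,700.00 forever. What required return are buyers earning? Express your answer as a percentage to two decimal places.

P = C/r ⇒ r = C/P = 52,700.00/600,796.95 = 0.087717

8.77%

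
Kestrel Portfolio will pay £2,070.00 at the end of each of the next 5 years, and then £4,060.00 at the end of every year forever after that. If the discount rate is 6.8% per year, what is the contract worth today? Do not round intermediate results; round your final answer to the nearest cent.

PV of 5-year annuity: £2,070.00 × [1 − (1+0.068)^−5] / 0.068 = 8533.05353
Perpetuity value at year 5: £4,060.00 / 0.068 = 59705.88235
PV of perpetuity: 59705.88235 / (1+0.068)^5 = 42969.55513
Total PV = 8533.05353 + 42969.55513 = 51502.60867

£51502.61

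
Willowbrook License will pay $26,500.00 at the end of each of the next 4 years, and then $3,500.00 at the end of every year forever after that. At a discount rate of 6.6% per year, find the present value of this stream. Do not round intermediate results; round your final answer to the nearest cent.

PV of 4-year annuity: $26,500.00 × [1 − (1+0.066)^−4] / 0.066 = 90577.63920
Perpetuity value at year 4: $3,500.00 / 0.066 = 53030.30303
PV of perpetuity: 53030.30303 / (1+0.066)^4 = 41067.21861
Total PV = 90577.63920 + 41067.21861 = 131644.85780

$131644.86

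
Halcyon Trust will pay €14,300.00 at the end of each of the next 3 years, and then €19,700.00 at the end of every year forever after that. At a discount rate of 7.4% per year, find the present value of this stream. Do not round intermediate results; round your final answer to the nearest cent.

PV of 3-year annuity: €14,300.00 × [1 − (1+0.074)^−3] / 0.074 = 37255.14129
Perpetuity value at year 3: €19,700.00 / 0.074 = 266216.21622
PV of perpetuity: 266216.21622 / (1+0.074)^3 = 214892.69989
Total PV = 37255.14129 + 214892.69989 = 252147.84118

€252147.84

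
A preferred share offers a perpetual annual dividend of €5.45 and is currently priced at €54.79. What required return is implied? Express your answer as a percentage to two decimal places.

9.95%

P = C/r ⇒ r = C/P = €5.45/€54.79 = 0.099471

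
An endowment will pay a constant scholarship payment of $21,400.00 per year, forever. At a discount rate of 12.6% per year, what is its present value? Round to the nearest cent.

$169841.27

Level perpetuity: PV = C / r = $21,400.00 / 0.126 = $169,841.27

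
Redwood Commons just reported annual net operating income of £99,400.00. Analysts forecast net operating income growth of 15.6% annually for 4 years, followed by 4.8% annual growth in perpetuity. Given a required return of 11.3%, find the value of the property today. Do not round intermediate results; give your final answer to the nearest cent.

£2302541.48

D_1 = 114906.40000
D_2 = 132831.79840
D_3 = 153553.55895
D_4 = 177507.91415
Terminal value at year 4: TV = D_4×(1+g_2)/(r−g_2) = 186028.29403/0.065 = 2861973.75424
P_0 = D_1/(1+r)^1 + D_2/(1+r)^2 + D_3/(1+r)^3 + D_4/(1+r)^4 + TV/(1+r)^4
    = 103240.25157 + 107228.86866 + 111371.58326 + 115674.34883 + 1865026.42425 = 2302541.47657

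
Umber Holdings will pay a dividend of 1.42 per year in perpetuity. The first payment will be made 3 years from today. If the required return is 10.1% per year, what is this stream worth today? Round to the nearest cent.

Value at end of year 2: C / r = 1.42 / 0.101 = 14.0594
Discount to today: PV = 14.0594 / (1 + 0.101)^2 = 14.0594 / 1.212201 = 11.60

11.60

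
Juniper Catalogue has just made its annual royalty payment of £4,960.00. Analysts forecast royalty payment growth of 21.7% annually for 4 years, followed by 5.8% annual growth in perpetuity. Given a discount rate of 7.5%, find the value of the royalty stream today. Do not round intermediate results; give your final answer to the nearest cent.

D_1 = 6036.32000
D_2 = 7346.20144
D_3 = 8940.32715
D_4 = 10880.37814
Terminal value at year 4: TV = D_4×(1+g_2)/(r−g_2) = 11511.44008/0.017 = 677143.53394
P_0 = D_1/(1+r)^1 + D_2/(1+r)^2 + D_3/(1+r)^3 + D_4/(1+r)^4 + TV/(1+r)^4
    = 5615.18140 + 6356.90768 + 7196.61084 + 8147.23292 + 507045.43695 = 534361.36978

£534361.37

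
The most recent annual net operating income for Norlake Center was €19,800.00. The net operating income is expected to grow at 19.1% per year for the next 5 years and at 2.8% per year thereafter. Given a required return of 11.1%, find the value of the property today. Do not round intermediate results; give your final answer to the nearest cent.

D_1 = 23581.80000
D_2 = 28085.92380
D_3 = 33450.33525
D_4 = 39839.34928
D_5 = 47448.66499
Terminal value at year 5: TV = D_5×(1+g_2)/(r−g_2) = 48777.22761/0.083 = 587677.44108
P_0 = D_1/(1+r)^1 + D_2/(1+r)^2 + D_3/(1+r)^3 + D_4/(1+r)^4 + D_5/(1+r)^5 + TV/(1+r)^5
    = 21225.74257 + 22754.14888 + 24392.61145 + 26149.05511 + 28031.97537 + 347191.21307 = 469744.74646

€469744.75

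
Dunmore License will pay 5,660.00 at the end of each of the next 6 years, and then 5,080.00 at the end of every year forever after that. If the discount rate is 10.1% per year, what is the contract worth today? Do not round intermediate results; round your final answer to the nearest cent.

PV of 6-year annuity: 5,660.00 × [1 − (1+0.101)^−6] / 0.101 = 24578.70387
Perpetuity value at year 6: 5,080.00 / 0.101 = 50297.02970
PV of perpetuity: 50297.02970 / (1+0.101)^6 = 28236.99160
Total PV = 24578.70387 + 28236.99160 = 52815.69547

52815.70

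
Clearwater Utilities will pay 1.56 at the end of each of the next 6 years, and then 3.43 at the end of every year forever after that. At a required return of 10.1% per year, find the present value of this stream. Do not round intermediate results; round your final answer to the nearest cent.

PV of 6-year annuity: 1.56 × [1 − (1+0.101)^−6] / 0.101 = 6.77434
Perpetuity value at year 6: 3.43 / 0.101 = 33.96040
PV of perpetuity: 33.96040 / (1+0.101)^6 = 19.06553
Total PV = 6.77434 + 19.06553 = 25.83987

25.84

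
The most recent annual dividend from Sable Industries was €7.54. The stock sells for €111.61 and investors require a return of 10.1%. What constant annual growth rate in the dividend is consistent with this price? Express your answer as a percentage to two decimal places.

P = D₀(1+g)/(r−g) ⇒ P(r−g) = D₀(1+g) ⇒ g(P+D₀) = P·r − D₀
g = (P·r − D₀)/(P + D₀) = (€111.61×0.101 − €7.54) / (€111.61 + €7.54) = 0.031327

3.13%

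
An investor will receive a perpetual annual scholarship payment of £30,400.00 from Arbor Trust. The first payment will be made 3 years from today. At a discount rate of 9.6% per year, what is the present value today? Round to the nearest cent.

Value at end of year 2: C / r = £30,400.00 / 0.096 = £316,666.6667
Discount to today: PV = £316,666.6667 / (1 + 0.096)^2 = £316,666.6667 / 1.201216 = £263,621.75

£263621.75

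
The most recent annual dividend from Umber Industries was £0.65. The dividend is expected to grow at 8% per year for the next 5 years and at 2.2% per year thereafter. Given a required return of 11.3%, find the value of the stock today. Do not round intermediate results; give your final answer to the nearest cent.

D_1 = 0.70200
D_2 = 0.75816
D_3 = 0.81881
D_4 = 0.88432
D_5 = 0.95506
Terminal value at year 5: TV = D_5×(1+g_2)/(r−g_2) = 0.97607/0.091 = 10.72609
P_0 = D_1/(1+r)^1 + D_2/(1+r)^2 + D_3/(1+r)^3 + D_4/(1+r)^4 + D_5/(1+r)^5 + TV/(1+r)^5
    = 0.63073 + 0.61203 + 0.59388 + 0.57627 + 0.55919 + 6.28009 = 9.25218

£9.25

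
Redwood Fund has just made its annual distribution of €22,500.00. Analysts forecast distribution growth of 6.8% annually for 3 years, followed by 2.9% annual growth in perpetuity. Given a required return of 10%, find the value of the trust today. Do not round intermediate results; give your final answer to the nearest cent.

€362100.86

D_1 = 24030.00000
D_2 = 25664.04000
D_3 = 27409.19472
Terminal value at year 3: TV = D_3×(1+g_2)/(r−g_2) = 28204.06137/0.071 = 397240.30094
P_0 = D_1/(1+r)^1 + D_2/(1+r)^2 + D_3/(1+r)^3 + TV/(1+r)^3
    = 21845.45455 + 21209.95041 + 20592.93367 + 298452.51761 = 362100.85624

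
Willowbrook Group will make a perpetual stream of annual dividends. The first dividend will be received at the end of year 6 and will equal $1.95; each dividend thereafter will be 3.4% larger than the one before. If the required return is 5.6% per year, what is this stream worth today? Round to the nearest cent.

Value at end of year 5: C₁ / (r − g) = $1.95 / (0.056 − 0.034) = $88.6364
Discount to today: PV = $88.6364 / (1 + 0.056)^5 = $88.6364 / 1.313166 = $67.50

$67.50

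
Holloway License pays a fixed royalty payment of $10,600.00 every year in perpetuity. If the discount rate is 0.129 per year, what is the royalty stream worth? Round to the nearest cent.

$82170.54

Level perpetuity: PV = C / r = $10,600.00 / 0.129 = $82,170.54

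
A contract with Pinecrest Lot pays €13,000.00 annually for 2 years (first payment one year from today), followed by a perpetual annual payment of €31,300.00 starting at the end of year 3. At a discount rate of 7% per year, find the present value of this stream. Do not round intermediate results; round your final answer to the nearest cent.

€414056.12

PV of 2-year annuity: €13,000.00 × [1 − (1+0.07)^−2] / 0.07 = 23504.23618
Perpetuity value at year 2: €31,300.00 / 0.07 = 447142.85714
PV of perpetuity: 447142.85714 / (1+0.07)^2 = 390551.88850
Total PV = 23504.23618 + 390551.88850 = 414056.12468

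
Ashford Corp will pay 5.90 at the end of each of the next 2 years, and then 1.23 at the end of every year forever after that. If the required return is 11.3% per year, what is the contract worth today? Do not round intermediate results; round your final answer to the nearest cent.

18.85

PV of 2-year annuity: 5.90 × [1 − (1+0.113)^−2] / 0.113 = 10.06378
Perpetuity value at year 2: 1.23 / 0.113 = 10.88496
PV of perpetuity: 10.88496 / (1+0.113)^2 = 8.78691
Total PV = 10.06378 + 8.78691 = 18.85069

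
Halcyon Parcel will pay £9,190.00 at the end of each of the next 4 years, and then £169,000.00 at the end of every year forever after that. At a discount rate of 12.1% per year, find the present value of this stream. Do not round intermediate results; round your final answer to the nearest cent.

PV of 4-year annuity: £9,190.00 × [1 − (1+0.121)^−4] / 0.121 = 27854.55367
Perpetuity value at year 4: £169,000.00 / 0.121 = 1396694.21488
PV of perpetuity: 1396694.21488 / (1+0.121)^4 = 884461.39980
Total PV = 27854.55367 + 884461.39980 = 912315.95347

£912315.95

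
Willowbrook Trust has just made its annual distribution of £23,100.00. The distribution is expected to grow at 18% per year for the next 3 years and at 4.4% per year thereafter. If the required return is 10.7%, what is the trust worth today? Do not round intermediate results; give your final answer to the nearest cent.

£542482.07

D_1 = 27258.00000
D_2 = 32164.44000
D_3 = 37954.03920
Terminal value at year 3: TV = D_3×(1+g_2)/(r−g_2) = 39624.01692/0.063 = 628952.64960
P_0 = D_1/(1+r)^1 + D_2/(1+r)^2 + D_3/(1+r)^3 + TV/(1+r)^3
    = 24623.30623 + 26247.06536 + 27977.90165 + 463633.79877 = 542482.07201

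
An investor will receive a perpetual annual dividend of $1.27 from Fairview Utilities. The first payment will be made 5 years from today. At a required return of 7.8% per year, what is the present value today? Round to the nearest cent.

$12.06

Value at end of year 4: C / r = $1.27 / 0.078 = $16.2821
Discount to today: PV = $16.2821 / (1 + 0.078)^4 = $16.2821 / 1.350439 = $12.06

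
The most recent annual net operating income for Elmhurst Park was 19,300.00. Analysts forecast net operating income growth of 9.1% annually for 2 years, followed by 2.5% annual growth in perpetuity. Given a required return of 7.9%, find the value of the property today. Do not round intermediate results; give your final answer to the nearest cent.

D_1 = 21056.30000
D_2 = 22972.42330
Terminal value at year 2: TV = D_2×(1+g_2)/(r−g_2) = 23546.73388/0.054 = 436050.62745
P_0 = D_1/(1+r)^1 + D_2/(1+r)^2 + TV/(1+r)^2
    = 19514.64319 + 19731.67351 + 374536.39535 = 413782.71204

413782.71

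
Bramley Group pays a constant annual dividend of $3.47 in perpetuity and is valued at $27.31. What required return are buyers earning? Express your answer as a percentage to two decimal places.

12.71%

P = C/r ⇒ r = C/P = $3.47/$27.31 = 0.127060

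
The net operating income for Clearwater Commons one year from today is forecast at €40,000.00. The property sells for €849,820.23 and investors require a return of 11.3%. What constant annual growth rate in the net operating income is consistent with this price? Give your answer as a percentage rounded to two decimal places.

P = D₁/(r−g) ⇒ g = r − D₁/P = 0.113 − €40,000.00/€849,820.23 = 0.065931

6.59%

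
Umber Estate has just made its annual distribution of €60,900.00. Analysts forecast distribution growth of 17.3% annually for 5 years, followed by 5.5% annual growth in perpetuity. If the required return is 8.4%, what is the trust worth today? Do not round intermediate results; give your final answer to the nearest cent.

D_1 = 71435.70000
D_2 = 83794.07610
D_3 = 98290.45127
D_4 = 115294.69933
D_5 = 135240.68232
Terminal value at year 5: TV = D_5×(1+g_2)/(r−g_2) = 142678.91985/0.029 = 4919962.75333
P_0 = D_1/(1+r)^1 + D_2/(1+r)^2 + D_3/(1+r)^3 + D_4/(1+r)^4 + D_5/(1+r)^5 + TV/(1+r)^5
    = 65900.09225 + 71310.70868 + 77165.55469 + 83501.10300 + 90356.82086 + 3287118.82800 = 3675353.10749

€3675353.11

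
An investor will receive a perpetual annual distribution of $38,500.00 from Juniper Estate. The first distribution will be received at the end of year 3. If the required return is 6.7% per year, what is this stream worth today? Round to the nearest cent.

$504727.64

Value at end of year 2: C / r = $38,500.00 / 0.067 = $574,626.8657
Discount to today: PV = $574,626.8657 / (1 + 0.067)^2 = $574,626.8657 / 1.138489 = $504,727.64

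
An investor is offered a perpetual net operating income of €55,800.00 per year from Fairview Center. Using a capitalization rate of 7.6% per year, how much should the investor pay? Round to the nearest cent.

€734210.53

Level perpetuity: PV = C / r = €55,800.00 / 0.076 = €734,210.53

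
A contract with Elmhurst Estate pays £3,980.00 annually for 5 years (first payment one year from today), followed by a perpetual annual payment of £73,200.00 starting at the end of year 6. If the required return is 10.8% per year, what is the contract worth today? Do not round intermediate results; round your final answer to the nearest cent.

£420655.45

PV of 5-year annuity: £3,980.00 × [1 − (1+0.108)^−5] / 0.108 = 14783.97689
Perpetuity value at year 5: £73,200.00 / 0.108 = 677777.77778
PV of perpetuity: 677777.77778 / (1+0.108)^5 = 405871.46922
Total PV = 14783.97689 + 405871.46922 = 420655.44610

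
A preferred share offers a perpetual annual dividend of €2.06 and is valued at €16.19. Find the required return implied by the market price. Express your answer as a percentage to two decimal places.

P = C/r ⇒ r = C/P = €2.06/€16.19 = 0.127239

12.72%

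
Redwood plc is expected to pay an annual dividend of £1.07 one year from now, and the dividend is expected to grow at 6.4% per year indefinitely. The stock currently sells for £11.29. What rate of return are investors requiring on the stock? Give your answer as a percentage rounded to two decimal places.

P = D₁/(r − g) ⇒ r = D₁/P + g = £1.0700/£11.29 + 0.064 = 0.094774 + 0.064 = 0.158774

15.88%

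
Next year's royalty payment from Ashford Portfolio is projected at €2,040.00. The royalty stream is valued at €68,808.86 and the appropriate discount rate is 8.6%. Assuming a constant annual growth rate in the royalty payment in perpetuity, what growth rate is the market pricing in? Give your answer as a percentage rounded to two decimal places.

5.64%

P = D₁/(r−g) ⇒ g = r − D₁/P = 0.086 − €2,040.00/€68,808.86 = 0.056353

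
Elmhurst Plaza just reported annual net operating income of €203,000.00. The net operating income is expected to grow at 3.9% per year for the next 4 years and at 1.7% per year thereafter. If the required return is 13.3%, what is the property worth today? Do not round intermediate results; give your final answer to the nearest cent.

D_1 = 210917.00000
D_2 = 219142.76300
D_3 = 227689.33076
D_4 = 236569.21466
Terminal value at year 4: TV = D_4×(1+g_2)/(r−g_2) = 240590.89131/0.116 = 2074059.40781
P_0 = D_1/(1+r)^1 + D_2/(1+r)^2 + D_3/(1+r)^3 + D_4/(1+r)^4 + TV/(1+r)^4
    = 186157.98764 + 170713.28258 + 156549.95640 + 143561.69876 + 1258640.06587 = 1915622.99126

€1915622.99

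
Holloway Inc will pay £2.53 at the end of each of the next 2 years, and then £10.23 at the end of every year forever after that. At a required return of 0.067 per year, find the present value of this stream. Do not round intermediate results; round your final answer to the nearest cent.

£138.71

PV of 2-year annuity: £2.53 × [1 − (1+0.067)^−2] / 0.067 = 4.59338
Perpetuity value at year 2: £10.23 / 0.067 = 152.68657
PV of perpetuity: 152.68657 / (1+0.067)^2 = 134.11334
Total PV = 4.59338 + 134.11334 = 138.70672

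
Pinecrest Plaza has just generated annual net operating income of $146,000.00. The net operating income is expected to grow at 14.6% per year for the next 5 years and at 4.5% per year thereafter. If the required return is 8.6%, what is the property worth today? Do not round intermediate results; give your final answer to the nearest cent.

$5729503.44

D_1 = 167316.00000
D_2 = 191744.13600
D_3 = 219738.77986
D_4 = 251820.64171
D_5 = 288586.45541
Terminal value at year 5: TV = D_5×(1+g_2)/(r−g_2) = 301572.84590/0.041 = 7355435.26582
P_0 = D_1/(1+r)^1 + D_2/(1+r)^2 + D_3/(1+r)^3 + D_4/(1+r)^4 + D_5/(1+r)^5 + TV/(1+r)^5
    = 154066.29834 + 162578.24853 + 171560.47220 + 181038.95133 + 191041.10334 + 4869218.36554 = 5729503.43928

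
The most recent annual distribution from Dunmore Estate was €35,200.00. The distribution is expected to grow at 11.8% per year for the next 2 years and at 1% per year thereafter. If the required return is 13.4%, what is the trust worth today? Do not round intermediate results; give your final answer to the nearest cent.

€347593.24

D_1 = 39353.60000
D_2 = 43997.32480
Terminal value at year 2: TV = D_2×(1+g_2)/(r−g_2) = 44437.29805/0.124 = 358365.30684
P_0 = D_1/(1+r)^1 + D_2/(1+r)^2 + TV/(1+r)^2
    = 34703.35097 + 34213.70933 + 278676.18086 = 347593.24117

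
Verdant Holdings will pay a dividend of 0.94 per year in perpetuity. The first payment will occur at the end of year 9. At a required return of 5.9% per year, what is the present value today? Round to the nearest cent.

Value at end of year 8: C / r = 0.94 / 0.059 = 15.9322
Discount to today: PV = 15.9322 / (1 + 0.059)^8 = 15.9322 / 1.581859 = 10.07

10.07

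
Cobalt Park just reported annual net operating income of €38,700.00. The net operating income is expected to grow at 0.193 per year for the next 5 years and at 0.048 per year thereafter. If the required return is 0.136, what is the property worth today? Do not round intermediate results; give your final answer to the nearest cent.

D_1 = 46169.10000
D_2 = 55079.73630
D_3 = 65710.12541
D_4 = 78392.17961
D_5 = 93521.87027
Terminal value at year 5: TV = D_5×(1+g_2)/(r−g_2) = 98010.92005/0.088 = 1113760.45508
P_0 = D_1/(1+r)^1 + D_2/(1+r)^2 + D_3/(1+r)^3 + D_4/(1+r)^4 + D_5/(1+r)^5 + TV/(1+r)^5
    = 40641.81338 + 42681.05930 + 44822.62653 + 47071.64917 + 49433.51889 + 588708.27040 = 813358.93767

€813358.94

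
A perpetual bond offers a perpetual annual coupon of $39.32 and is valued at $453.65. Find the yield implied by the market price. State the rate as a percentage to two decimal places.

P = C/r ⇒ r = C/P = $39.32/$453.65 = 0.086675

8.67%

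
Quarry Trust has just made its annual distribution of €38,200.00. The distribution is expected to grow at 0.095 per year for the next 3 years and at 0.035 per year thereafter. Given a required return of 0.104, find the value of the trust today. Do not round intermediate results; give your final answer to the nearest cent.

€671842.00

D_1 = 41829.00000
D_2 = 45802.75500
D_3 = 50154.01673
Terminal value at year 3: TV = D_3×(1+g_2)/(r−g_2) = 51909.40731/0.069 = 752310.25088
P_0 = D_1/(1+r)^1 + D_2/(1+r)^2 + D_3/(1+r)^3 + TV/(1+r)^3
    = 37888.58696 + 37579.71261 + 37273.35625 + 559100.34380 = 671841.99962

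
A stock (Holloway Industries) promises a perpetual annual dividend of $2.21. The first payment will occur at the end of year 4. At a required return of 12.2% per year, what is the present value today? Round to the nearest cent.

Value at end of year 3: C / r = $2.21 / 0.122 = $18.1148
Discount to today: PV = $18.1148 / (1 + 0.122)^3 = $18.1148 / 1.412468 = $12.82

$12.82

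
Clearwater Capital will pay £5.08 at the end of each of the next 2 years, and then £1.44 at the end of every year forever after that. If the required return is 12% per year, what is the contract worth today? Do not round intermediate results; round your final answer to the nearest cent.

PV of 2-year annuity: £5.08 × [1 − (1+0.12)^−2] / 0.12 = 8.58546
Perpetuity value at year 2: £1.44 / 0.12 = 12.00000
PV of perpetuity: 12.00000 / (1+0.12)^2 = 9.56633
Total PV = 8.58546 + 9.56633 = 18.15179

£18.15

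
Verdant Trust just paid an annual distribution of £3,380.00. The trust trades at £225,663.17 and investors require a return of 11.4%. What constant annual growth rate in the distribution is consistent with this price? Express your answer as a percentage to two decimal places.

9.76%

P = D₀(1+g)/(r−g) ⇒ P(r−g) = D₀(1+g) ⇒ g(P+D₀) = P·r − D₀
g = (P·r − D₀)/(P + D₀) = (£225,663.17×0.114 − £3,380.00) / (£225,663.17 + £3,380.00) = 0.097561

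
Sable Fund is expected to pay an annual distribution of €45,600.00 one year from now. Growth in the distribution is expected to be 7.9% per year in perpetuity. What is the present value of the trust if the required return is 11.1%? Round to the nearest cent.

€1425000.00

Growing perpetuity: P = D₁ / (r − g) = €45,600.0000 / (0.111 − 0.079) = €1,425,000.00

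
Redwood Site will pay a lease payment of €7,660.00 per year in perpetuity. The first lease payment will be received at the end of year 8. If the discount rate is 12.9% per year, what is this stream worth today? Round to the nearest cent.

Value at end of year 7: C / r = €7,660.00 / 0.129 = €59,379.8450
Discount to today: PV = €59,379.8450 / (1 + 0.129)^7 = €59,379.8450 / 2.338070 = €25,396.94

€25396.94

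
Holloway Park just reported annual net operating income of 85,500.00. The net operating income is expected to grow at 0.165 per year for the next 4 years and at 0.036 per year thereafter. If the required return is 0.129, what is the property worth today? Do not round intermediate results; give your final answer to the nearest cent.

D_1 = 99607.50000
D_2 = 116042.73750
D_3 = 135189.78919
D_4 = 157496.10440
Terminal value at year 4: TV = D_4×(1+g_2)/(r−g_2) = 163165.96416/0.093 = 1754472.73292
P_0 = D_1/(1+r)^1 + D_2/(1+r)^2 + D_3/(1+r)^3 + D_4/(1+r)^4 + TV/(1+r)^4
    = 88226.30647 + 91039.54564 + 93942.48953 + 96937.99849 + 1079868.45633 = 1450014.79646

1450014.80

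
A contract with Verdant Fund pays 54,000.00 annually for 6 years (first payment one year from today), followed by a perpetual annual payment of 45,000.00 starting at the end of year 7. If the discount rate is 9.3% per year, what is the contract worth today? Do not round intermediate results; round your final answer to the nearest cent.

523885.66

PV of 6-year annuity: 54,000.00 × [1 − (1+0.093)^−6] / 0.093 = 240088.13923
Perpetuity value at year 6: 45,000.00 / 0.093 = 483870.96774
PV of perpetuity: 483870.96774 / (1+0.093)^6 = 283797.51838
Total PV = 240088.13923 + 283797.51838 = 523885.65761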